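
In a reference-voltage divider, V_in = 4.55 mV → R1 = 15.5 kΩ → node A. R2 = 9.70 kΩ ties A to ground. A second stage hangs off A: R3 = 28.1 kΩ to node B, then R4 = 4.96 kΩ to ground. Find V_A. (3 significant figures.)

The second stage (R3 + R4 = 33.06 kΩ) loads node A in parallel with R2.
Effective lower resistance at A: R2 ‖ 33.06 = 7.500 kΩ.
So V_A = 4.55 × 0.3261 = 1.484 mV.

V_A ≈ 1.48 mV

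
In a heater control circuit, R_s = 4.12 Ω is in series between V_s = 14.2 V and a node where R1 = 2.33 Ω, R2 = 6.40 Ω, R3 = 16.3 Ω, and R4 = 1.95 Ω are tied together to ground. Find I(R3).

I ≈ 0.151 A

Combine the parallel branches: R_p = (1/2.33 + 1/6.40 + 1/16.3 + 1/1.95)⁻¹ = 0.8624 Ω.
V_A = 14.2 × 0.8624/4.982 = 2.458 V.
I(R3) = V_A / R3 = 2.458/16.3 = 0.1508 A.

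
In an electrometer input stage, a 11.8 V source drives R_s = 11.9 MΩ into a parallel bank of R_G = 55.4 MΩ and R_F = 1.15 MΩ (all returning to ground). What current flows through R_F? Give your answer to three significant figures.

Equivalent of the parallel group: R_p = 1.127 MΩ.
Node voltage V_A = V_DC · R_p/(R_s + R_p) = 11.8 × 0.08649 = 1.021 V.
Branch current I = V_A/R_F = 1.021/1.15 = 0.8874 µA.
(Check via current divider: I_total = 0.9058 µA; share G_k/ΣG = 0.9797 → same result.)

I ≈ 0.887 µA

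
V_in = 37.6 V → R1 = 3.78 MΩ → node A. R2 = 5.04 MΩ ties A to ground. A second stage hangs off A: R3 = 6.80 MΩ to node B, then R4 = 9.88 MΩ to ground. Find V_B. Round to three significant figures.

Looking into the second stage from A: R3 + R4 = 16.68 MΩ appears in parallel with R2.
Effective lower resistance at A: R2 ‖ 16.68 = 3.870 MΩ.
First divider: V_A = V_in · 3.870/(3.78 + 3.870) = 19.02 V.
V_B = V_A × 0.5923 = 11.27 V.

V_B ≈ 11.3 V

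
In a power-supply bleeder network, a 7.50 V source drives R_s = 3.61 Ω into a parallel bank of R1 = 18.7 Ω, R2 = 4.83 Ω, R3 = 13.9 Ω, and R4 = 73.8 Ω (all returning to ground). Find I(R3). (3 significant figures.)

Parallel bank: R_p = 1/(1/18.7 + 1/4.83 + 1/13.9 + 1/73.8) = 2.890 Ω.
V_A by voltage divider: V_A = 7.50 × 2.890/(3.61 + 2.890) = 3.335 V.
I(R3) = V_A / R3 = 3.335/13.9 = 0.2399 A.
(Check via current divider: I_total = 1.154 A; share G_k/ΣG = 0.2079 → same result.)

I ≈ 0.240 A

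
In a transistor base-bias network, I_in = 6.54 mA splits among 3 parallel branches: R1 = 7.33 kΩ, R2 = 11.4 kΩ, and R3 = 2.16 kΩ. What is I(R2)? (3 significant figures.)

I ≈ 0.835 mA

Total conductance ΣG = 1/7.33 + 1/11.4 + 1/2.16 = 0.6871 (units of 1/kΩ).
R2 takes the fraction G_k/ΣG = 0.08772/0.6871 = 0.1277, so I = 6.54 × 0.1277 = 0.8349 mA.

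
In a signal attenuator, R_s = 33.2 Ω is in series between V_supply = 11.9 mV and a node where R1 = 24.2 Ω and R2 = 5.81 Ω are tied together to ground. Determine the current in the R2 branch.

I ≈ 0.253 mA

Combine the parallel branches: R_p = (1/24.2 + 1/5.81)⁻¹ = 4.685 Ω.
V_A = 11.9 × 4.685/37.89 = 1.472 mV.
I(R2) = V_A / R2 = 1.472/5.81 = 0.2533 mA.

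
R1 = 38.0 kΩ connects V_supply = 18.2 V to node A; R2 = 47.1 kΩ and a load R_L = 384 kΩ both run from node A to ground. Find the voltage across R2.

V_out ≈ 9.55 V

R2 ‖ R_L = (47.1 × 384)/(47.1 + 384) = 41.95 kΩ.
Now apply the divider: V_out = 18.2 × 0.5247 = 9.550 V.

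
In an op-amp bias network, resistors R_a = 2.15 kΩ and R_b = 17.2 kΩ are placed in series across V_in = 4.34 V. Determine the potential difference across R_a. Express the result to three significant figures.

V ≈ 0.482 V

Series total: ΣR = 2.15 + 17.2 = 19.35 kΩ.
By the voltage-divider rule, V = 4.34 × 2.150/19.35 = 0.4822 V.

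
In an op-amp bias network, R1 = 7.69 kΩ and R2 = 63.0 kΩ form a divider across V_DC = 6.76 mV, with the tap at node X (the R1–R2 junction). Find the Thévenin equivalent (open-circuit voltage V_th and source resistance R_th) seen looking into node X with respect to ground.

V_th ≈ 6.02 mV, R_th ≈ 6.85 kΩ

V_th is the unloaded tap voltage: V_DC · R2/(R1+R2) = 6.76 × 0.8912 = 6.025 mV.
With V_DC suppressed (replaced by a short), R_th = R1 ‖ R2 = (7.690 × 63.0)/(7.690 + 63.0) = 6.853 kΩ.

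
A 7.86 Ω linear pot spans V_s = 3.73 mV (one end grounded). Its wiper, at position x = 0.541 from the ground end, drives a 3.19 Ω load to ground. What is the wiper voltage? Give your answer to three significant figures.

Split the track: R_lower = x·R_p = 4.252 Ω, R_upper = (1−x)·R_p = 3.608 Ω.
Lower segment in parallel with the load: 4.252 ‖ 3.19 = 1.823 Ω.
Then V_out = V_s · 1.823/(3.608 + 1.823) = 1.252 mV.

V_out ≈ 1.25 mV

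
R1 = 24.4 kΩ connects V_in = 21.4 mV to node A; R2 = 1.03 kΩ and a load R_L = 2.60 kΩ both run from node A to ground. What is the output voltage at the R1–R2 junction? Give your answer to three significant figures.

V_out ≈ 0.628 mV

First combine the lower leg with the load: R2 ‖ R_L = 0.7377 kΩ.
Voltage divider with the loaded lower leg: V_out = 21.4 × 0.7377/(24.4 + 0.7377) = 21.4 × 0.02935 = 0.6280 mV.
(Unloaded it would be 0.867 mV; the load pulls it down.)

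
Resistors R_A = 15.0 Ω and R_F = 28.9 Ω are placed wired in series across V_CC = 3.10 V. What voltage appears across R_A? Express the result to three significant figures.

Total series resistance ΣR = 15.0 + 28.9 = 43.90 Ω.
By the voltage-divider rule, V = 3.10 × 15.00/43.90 = 1.059 V.

V ≈ 1.06 V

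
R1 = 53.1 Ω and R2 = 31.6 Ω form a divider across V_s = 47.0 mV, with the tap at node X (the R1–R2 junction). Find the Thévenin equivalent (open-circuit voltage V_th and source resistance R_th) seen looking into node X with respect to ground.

With X open, the divider is unloaded: V_th = 47.0 × 31.6/84.70 = 17.53 mV.
Looking into X with the source shorted: R_th = R1·R2/(R1+R2) = 53.10 × 31.6/84.70 = 19.81 Ω.

V_th ≈ 17.5 mV, R_th ≈ 19.8 Ω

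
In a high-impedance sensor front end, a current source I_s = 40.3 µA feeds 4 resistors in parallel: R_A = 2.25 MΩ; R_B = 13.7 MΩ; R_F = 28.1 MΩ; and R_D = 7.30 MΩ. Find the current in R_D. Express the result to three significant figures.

Conductances: ΣG = 1/2.25 + 1/13.7 + 1/28.1 + 1/7.30 = 0.6900 (1/MΩ).
By the current-divider rule, I = I_s · G_k/ΣG = 40.3 × 0.1985 = 8.001 µA.

I ≈ 8.00 µA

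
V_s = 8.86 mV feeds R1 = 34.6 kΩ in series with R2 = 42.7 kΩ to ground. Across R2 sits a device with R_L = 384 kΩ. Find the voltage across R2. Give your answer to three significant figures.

V_out ≈ 4.66 mV

The load sits in parallel with R2, giving an effective lower resistance R2' = R2·R_L/(R2+R_L) = 38.43 kΩ.
Voltage divider with the loaded lower leg: V_out = 8.86 × 38.43/(34.6 + 38.43) = 8.86 × 0.5262 = 4.662 mV.
(Unloaded it would be 4.89 mV; the load pulls it down.)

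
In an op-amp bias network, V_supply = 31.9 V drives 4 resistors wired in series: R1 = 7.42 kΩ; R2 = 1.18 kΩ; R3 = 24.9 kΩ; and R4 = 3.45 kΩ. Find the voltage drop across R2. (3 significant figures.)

V ≈ 1.02 V

Total series resistance ΣR = 7.42 + 1.18 + 24.9 + 3.45 = 36.95 kΩ.
V = V_supply · R/ΣR = 31.9 × 0.03194 = 1.019 V.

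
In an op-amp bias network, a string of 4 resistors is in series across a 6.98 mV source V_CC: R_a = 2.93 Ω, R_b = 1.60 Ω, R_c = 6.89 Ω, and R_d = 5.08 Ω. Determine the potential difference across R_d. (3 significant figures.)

V ≈ 2.15 mV

ΣR = 2.93 + 1.60 + 6.89 + 5.08 = 16.50 Ω.
Voltage divider: V = V_CC · (5.080 / 16.50) = 6.98 × 0.3079 = 2.149 mV.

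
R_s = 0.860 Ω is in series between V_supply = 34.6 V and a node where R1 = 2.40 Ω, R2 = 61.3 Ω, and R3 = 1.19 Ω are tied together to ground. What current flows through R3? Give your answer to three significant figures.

Equivalent of the parallel group: R_p = 0.7854 Ω.
Node voltage V_A = V_supply · R_p/(R_s + R_p) = 34.6 × 0.4773 = 16.52 V.
Branch current I = V_A/R3 = 16.52/1.19 = 13.88 A.

I ≈ 13.9 A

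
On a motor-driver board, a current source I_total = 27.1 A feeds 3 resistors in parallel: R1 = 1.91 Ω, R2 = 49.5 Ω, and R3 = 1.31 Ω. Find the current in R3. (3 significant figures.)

ΣG = 1/1.91 + 1/49.5 + 1/1.31 = 1.307.
R3 takes the fraction G_k/ΣG = 0.7634/1.307 = 0.5840, so I = 27.1 × 0.5840 = 15.83 A.

I ≈ 15.8 A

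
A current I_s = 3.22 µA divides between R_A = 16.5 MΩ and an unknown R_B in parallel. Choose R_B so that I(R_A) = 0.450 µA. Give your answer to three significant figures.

R_B ≈ 2.68 MΩ

Two-branch current divider: I_A = I_s · R_B/(R_A + R_B).
With f = 0.1398, R_B = R_A · f/(1−f) = 16.5 × 0.1625 = 2.681 MΩ.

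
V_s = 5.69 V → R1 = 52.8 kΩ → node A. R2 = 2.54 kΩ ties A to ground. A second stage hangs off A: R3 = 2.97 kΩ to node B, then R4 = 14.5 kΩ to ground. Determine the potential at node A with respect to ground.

The second stage (R3 + R4 = 17.47 kΩ) loads node A in parallel with R2.
R2 ‖ (R3+R4) = 2.218 kΩ.
V_A = 5.69 × 2.218/(52.8 + 2.218) = 0.2293 V.

V_A ≈ 0.229 V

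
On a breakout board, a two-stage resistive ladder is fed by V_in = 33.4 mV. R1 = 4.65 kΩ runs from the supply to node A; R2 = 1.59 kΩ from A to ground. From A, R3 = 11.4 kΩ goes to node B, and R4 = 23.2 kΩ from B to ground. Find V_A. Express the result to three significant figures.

The second stage (R3 + R4 = 34.60 kΩ) loads node A in parallel with R2.
R2 ‖ (R3+R4) = 1.520 kΩ.
V_A = 33.4 × 1.520/(4.65 + 1.520) = 8.229 mV.

V_A ≈ 8.23 mV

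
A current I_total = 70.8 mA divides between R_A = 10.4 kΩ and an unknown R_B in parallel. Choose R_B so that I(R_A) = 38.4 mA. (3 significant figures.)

Two-branch current divider: I_A = I_total · R_B/(R_A + R_B).
38.4/70.8 = R_B/(R_A + R_B) → R_B = R_A · (0.5424)/(1 − 0.5424) = 10.4 × 1.185 = 12.33 kΩ.

R_B ≈ 12.3 kΩ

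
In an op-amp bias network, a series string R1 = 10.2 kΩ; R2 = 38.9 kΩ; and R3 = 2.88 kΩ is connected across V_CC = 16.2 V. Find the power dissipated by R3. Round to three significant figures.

ΣR = 51.98 kΩ → I = 16.2/51.98 = 0.3117 mA.
V(R3) = I·R = 0.8976 V; P = V·I = 0.8976 × 0.3117 = 0.2797 mW.

P ≈ 0.280 mW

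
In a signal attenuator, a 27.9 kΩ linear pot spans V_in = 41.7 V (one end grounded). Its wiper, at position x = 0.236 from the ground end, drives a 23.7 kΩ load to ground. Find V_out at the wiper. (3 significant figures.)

V_out ≈ 8.12 V

Lower segment x·R_p = 6.584 kΩ; upper segment (1−x)·R_p = 21.32 kΩ.
(x·R_p) ‖ R_L = 5.153 kΩ.
V_out = 41.7 × 5.153/(21.32 + 5.153) = 8.118 V.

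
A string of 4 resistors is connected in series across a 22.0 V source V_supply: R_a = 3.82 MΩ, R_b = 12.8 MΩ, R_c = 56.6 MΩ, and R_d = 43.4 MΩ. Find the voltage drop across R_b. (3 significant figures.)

Total series resistance ΣR = 3.82 + 12.8 + 56.6 + 43.4 = 116.6 MΩ.
By the voltage-divider rule, V = 22.0 × 12.80/116.6 = 2.415 V.

V ≈ 2.41 V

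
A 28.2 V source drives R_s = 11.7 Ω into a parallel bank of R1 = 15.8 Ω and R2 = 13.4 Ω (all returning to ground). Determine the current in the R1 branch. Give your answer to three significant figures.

Equivalent of the parallel group: R_p = 7.251 Ω.
V_A = 28.2 × 7.251/18.95 = 10.79 V.
I(R1) = V_A / R1 = 10.79/15.8 = 0.6829 A.
(Equivalently: I_total = 1.488 A, then current-divider fraction G_k/ΣG = 0.4589.)

I ≈ 0.683 A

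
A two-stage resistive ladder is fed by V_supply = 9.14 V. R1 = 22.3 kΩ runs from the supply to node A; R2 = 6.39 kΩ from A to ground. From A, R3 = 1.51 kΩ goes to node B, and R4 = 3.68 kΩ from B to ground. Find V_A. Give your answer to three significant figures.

Node A sees R2 in parallel with the series input of stage 2, R3 + R4 = 5.190 kΩ.
R2 ‖ (R3+R4) = 2.864 kΩ.
First divider: V_A = V_supply · 2.864/(22.3 + 2.864) = 1.040 V.

V_A ≈ 1.04 V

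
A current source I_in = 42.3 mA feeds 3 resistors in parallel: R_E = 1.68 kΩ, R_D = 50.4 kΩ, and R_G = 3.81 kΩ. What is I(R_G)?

ΣG = 1/1.68 + 1/50.4 + 1/3.81 = 0.8775.
R_G takes the fraction G_k/ΣG = 0.2625/0.8775 = 0.2991, so I = 42.3 × 0.2991 = 12.65 mA.

I ≈ 12.7 mA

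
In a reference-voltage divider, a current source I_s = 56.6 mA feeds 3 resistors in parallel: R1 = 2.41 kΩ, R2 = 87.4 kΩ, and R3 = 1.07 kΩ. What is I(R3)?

I ≈ 38.9 mA

Total conductance ΣG = 1/2.41 + 1/87.4 + 1/1.07 = 1.361 (units of 1/kΩ).
R3 takes the fraction G_k/ΣG = 0.9346/1.361 = 0.6867, so I = 56.6 × 0.6867 = 38.87 mA.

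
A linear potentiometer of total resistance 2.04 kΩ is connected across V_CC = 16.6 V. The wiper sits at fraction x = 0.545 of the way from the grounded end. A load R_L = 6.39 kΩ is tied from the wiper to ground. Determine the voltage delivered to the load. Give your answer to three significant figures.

V_out ≈ 8.38 V

Lower segment x·R_p = 1.112 kΩ; upper segment (1−x)·R_p = 0.9282 kΩ.
(x·R_p) ‖ R_L = 0.9470 kΩ.
Then V_out = V_CC · 0.9470/(0.9282 + 0.9470) = 8.383 V.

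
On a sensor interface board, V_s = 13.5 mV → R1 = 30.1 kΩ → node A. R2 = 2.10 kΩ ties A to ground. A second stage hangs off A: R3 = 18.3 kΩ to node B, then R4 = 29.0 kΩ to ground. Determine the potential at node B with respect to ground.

V_B ≈ 0.518 mV

Node A sees R2 in parallel with the series input of stage 2, R3 + R4 = 47.30 kΩ.
Effective lower resistance at A: R2 ‖ 47.30 = 2.011 kΩ.
V_A = 13.5 × 2.011/(30.1 + 2.011) = 0.8454 mV.
Stage 2 is unloaded, so V_B = V_A · R4/(R3+R4) = 0.8454 × 29.0/47.30 = 0.5183 mV.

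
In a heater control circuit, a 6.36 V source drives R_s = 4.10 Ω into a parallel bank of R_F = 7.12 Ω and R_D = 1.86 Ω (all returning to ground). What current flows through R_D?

Equivalent of the parallel group: R_p = 1.475 Ω.
V_A = 6.36 × 1.475/5.575 = 1.682 V.
Branch current I = V_A/R_D = 1.682/1.86 = 0.9046 A.
(Equivalently: I_total = 1.141 A, then current-divider fraction G_k/ΣG = 0.7929.)

I ≈ 0.905 A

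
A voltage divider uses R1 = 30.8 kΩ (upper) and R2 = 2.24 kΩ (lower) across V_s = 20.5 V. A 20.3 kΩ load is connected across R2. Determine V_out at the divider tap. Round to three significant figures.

V_out ≈ 1.26 V

R2 ‖ R_L = (2.24 × 20.3)/(2.24 + 20.3) = 2.017 kΩ.
Then V_out = V_s · R2'/(R1 + R2') = 20.5 × 2.017/32.82 = 1.260 V.
(Unloaded it would be 1.39 V; the load pulls it down.)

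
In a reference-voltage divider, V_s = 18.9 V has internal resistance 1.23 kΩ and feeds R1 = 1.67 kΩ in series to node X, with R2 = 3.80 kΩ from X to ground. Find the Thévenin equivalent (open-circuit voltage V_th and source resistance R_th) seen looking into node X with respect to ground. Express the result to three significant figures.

R1' = 1.23 + 1.67 = 2.900 kΩ (source resistance + R1).
V_th is the unloaded tap voltage: V_s · R2/(R1'+R2) = 18.9 × 0.5672 = 10.72 V.
Looking into X with the source shorted: R_th = R1'·R2/(R1'+R2) = 2.900 × 3.80/6.700 = 1.645 kΩ.

V_th ≈ 10.7 V, R_th ≈ 1.64 kΩ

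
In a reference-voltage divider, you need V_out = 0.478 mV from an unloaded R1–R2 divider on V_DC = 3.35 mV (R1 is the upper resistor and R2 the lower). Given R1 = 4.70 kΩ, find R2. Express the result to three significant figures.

R2 ≈ 0.782 kΩ

The divider ratio is R2/(R1+R2) = 0.478/3.35 = 0.1427.
Rearranging, R2 = R1·k/(1−k) = 4.70 × 0.1664 = 0.7822 kΩ.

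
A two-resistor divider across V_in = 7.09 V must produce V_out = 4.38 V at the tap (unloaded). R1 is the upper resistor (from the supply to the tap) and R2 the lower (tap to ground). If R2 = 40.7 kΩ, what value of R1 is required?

R1 ≈ 25.2 kΩ

Required fraction k = V_out/V_in = 0.6178.
So R1 = R2 · (V_in/V_out − 1) = 40.7 × (7.09/4.38 − 1) = 40.7 × 0.6187 = 25.18 kΩ.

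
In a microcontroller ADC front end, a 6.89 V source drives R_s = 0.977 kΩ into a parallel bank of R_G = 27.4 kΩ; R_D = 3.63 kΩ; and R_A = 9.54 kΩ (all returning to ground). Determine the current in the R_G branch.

I ≈ 0.179 mA

Equivalent of the parallel group: R_p = 2.399 kΩ.
V_A = 6.89 × 2.399/3.376 = 4.896 V.
I(R_G) = V_A / R_G = 4.896/27.4 = 0.1787 mA.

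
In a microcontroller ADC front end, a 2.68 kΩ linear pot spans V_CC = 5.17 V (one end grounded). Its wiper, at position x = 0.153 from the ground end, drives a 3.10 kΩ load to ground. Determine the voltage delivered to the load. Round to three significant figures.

V_out ≈ 0.711 V

The pot divides into 2.270 kΩ above the wiper and 0.4100 kΩ below.
R_L loads the lower segment: effective lower R = 0.3621 kΩ.
V_out = 5.17 × 0.3621/(2.270 + 0.3621) = 0.7113 V.
(Unloaded: V_out = x·V_CC = 0.791 V.)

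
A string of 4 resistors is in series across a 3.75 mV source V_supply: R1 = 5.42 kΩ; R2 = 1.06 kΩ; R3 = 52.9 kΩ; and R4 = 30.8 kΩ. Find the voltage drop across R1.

Series total: ΣR = 5.42 + 1.06 + 52.9 + 30.8 = 90.18 kΩ.
By the voltage-divider rule, V = 3.75 × 5.420/90.18 = 0.2254 mV.

V ≈ 0.225 mV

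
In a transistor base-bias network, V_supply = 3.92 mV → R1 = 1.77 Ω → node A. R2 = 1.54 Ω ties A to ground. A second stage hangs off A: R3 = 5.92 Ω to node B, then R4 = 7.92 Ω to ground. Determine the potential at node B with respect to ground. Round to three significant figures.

V_B ≈ 0.985 mV

The second stage (R3 + R4 = 13.84 Ω) loads node A in parallel with R2.
Effective lower resistance at A: R2 ‖ 13.84 = 1.386 Ω.
V_A = 3.92 × 1.386/(1.77 + 1.386) = 1.721 mV.
Then the unloaded second divider: V_B = V_A × R4/(R3+R4) = 1.721 × 0.5723 = 0.9851 mV.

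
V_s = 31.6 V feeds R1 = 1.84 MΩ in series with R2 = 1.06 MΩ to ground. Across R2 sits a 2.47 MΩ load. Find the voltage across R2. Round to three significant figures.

First combine the lower leg with the load: R2 ‖ R_L = 0.7417 MΩ.
Now apply the divider: V_out = 31.6 × 0.2873 = 9.078 V.
(Unloaded it would be 11.6 V; the load pulls it down.)

V_out ≈ 9.08 V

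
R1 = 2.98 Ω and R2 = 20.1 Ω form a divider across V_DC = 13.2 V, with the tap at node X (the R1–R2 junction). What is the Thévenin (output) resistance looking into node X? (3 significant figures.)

R_th ≈ 2.60 Ω

Zeroing V_DC shorts the top of R1 to ground, so R_th = R1 ‖ R2 = 2.595 Ω.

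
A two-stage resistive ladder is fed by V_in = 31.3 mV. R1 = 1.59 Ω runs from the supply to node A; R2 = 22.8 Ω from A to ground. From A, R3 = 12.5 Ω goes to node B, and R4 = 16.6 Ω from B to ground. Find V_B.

Looking into the second stage from A: R3 + R4 = 29.10 Ω appears in parallel with R2.
R2 ‖ (R3+R4) = 12.78 Ω.
First divider: V_A = V_in · 12.78/(1.59 + 12.78) = 27.84 mV.
V_B = V_A × 0.5704 = 15.88 mV.

V_B ≈ 15.9 mV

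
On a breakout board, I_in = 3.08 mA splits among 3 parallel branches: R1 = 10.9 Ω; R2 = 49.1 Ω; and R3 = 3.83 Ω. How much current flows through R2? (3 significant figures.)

ΣG = 1/10.9 + 1/49.1 + 1/3.83 = 0.3732.
R2 takes the fraction G_k/ΣG = 0.02037/0.3732 = 0.05457, so I = 3.08 × 0.05457 = 0.1681 mA.

I ≈ 0.168 mA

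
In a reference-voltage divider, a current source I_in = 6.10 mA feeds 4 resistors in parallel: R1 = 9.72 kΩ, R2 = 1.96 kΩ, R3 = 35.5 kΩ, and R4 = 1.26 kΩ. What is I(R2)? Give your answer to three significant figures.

Conductances: ΣG = 1/9.72 + 1/1.96 + 1/35.5 + 1/1.26 = 1.435 (1/kΩ).
R2 takes the fraction G_k/ΣG = 0.5102/1.435 = 0.3556, so I = 6.10 × 0.3556 = 2.169 mA.

I ≈ 2.17 mA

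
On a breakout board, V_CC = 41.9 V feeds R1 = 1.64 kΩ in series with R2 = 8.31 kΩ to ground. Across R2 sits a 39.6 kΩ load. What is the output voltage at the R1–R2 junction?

First combine the lower leg with the load: R2 ‖ R_L = 6.869 kΩ.
Then V_out = V_CC · R2'/(R1 + R2') = 41.9 × 6.869/8.509 = 33.82 V.

V_out ≈ 33.8 V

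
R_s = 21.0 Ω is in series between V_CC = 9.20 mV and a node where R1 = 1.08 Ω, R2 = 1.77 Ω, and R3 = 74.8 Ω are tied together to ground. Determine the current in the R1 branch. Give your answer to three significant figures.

Parallel bank: R_p = 1/(1/1.08 + 1/1.77 + 1/74.8) = 0.6648 Ω.
V_A = 9.20 × 0.6648/21.66 = 0.2823 mV.
I(R1) = V_A / R1 = 0.2823/1.08 = 0.2614 mA.
(Equivalently: I_total = 0.4247 mA, then current-divider fraction G_k/ΣG = 0.6155.)

I ≈ 0.261 mA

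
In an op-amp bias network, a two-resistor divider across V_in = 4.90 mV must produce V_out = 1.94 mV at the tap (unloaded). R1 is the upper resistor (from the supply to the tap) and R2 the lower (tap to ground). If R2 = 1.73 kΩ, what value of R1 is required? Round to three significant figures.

The divider ratio is R2/(R1+R2) = 1.94/4.90 = 0.3959.
So R1 = R2 · (V_in/V_out − 1) = 1.73 × (4.90/1.94 − 1) = 1.73 × 1.526 = 2.640 kΩ.

R1 ≈ 2.64 kΩ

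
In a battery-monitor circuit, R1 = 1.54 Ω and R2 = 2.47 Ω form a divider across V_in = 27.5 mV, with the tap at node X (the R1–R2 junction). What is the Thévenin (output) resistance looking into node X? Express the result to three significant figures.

Looking into X with the source shorted: R_th = R1·R2/(R1+R2) = 1.540 × 2.47/4.010 = 0.9486 Ω.

R_th ≈ 0.949 Ω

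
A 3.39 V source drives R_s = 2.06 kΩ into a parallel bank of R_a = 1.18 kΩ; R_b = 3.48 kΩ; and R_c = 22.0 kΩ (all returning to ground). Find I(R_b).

I ≈ 0.284 mA

Equivalent of the parallel group: R_p = 0.8473 kΩ.
Node voltage V_A = V_DC · R_p/(R_s + R_p) = 3.39 × 0.2914 = 0.9879 V.
I(R_b) = V_A / R_b = 0.9879/3.48 = 0.2839 mA.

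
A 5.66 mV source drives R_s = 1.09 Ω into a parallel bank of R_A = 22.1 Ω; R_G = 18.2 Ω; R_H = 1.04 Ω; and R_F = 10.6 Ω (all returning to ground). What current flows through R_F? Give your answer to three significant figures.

I ≈ 0.236 mA

Equivalent of the parallel group: R_p = 0.8650 Ω.
V_A = 5.66 × 0.8650/1.955 = 2.504 mV.
I(R_F) = V_A / R_F = 2.504/10.6 = 0.2363 mA.
(Check via current divider: I_total = 2.895 mA; share G_k/ΣG = 0.08160 → same result.)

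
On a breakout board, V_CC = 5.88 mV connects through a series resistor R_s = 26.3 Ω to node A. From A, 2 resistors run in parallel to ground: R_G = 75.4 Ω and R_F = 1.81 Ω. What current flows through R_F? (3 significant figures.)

I ≈ 0.205 mA

Parallel bank: R_p = 1/(1/75.4 + 1/1.81) = 1.768 Ω.
V_A = 5.88 × 1.768/28.07 = 0.3703 mV.
I(R_F) = V_A / R_F = 0.3703/1.81 = 0.2046 mA.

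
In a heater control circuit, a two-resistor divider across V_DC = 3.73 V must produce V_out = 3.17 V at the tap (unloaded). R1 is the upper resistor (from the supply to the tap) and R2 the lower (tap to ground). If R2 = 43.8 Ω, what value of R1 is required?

R1 ≈ 7.74 Ω

The divider ratio is R2/(R1+R2) = 3.17/3.73 = 0.8499.
So R1 = R2 · (V_DC/V_out − 1) = 43.8 × (3.73/3.17 − 1) = 43.8 × 0.1767 = 7.738 Ω.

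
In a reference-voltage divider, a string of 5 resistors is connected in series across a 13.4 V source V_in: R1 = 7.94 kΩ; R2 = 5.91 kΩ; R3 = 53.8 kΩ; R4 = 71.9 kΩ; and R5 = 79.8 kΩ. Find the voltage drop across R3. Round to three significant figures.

Total series resistance ΣR = 7.94 + 5.91 + 53.8 + 71.9 + 79.8 = 219.3 kΩ.
By the voltage-divider rule, V = 13.4 × 53.80/219.3 = 3.287 V.

V ≈ 3.29 V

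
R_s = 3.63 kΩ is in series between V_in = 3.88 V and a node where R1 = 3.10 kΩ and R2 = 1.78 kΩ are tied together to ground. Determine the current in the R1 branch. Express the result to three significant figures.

I ≈ 0.297 mA

Combine the parallel branches: R_p = (1/3.10 + 1/1.78)⁻¹ = 1.131 kΩ.
V_A by voltage divider: V_A = 3.88 × 1.131/(3.63 + 1.131) = 0.9216 V.
Branch current I = V_A/R1 = 0.9216/3.10 = 0.2973 mA.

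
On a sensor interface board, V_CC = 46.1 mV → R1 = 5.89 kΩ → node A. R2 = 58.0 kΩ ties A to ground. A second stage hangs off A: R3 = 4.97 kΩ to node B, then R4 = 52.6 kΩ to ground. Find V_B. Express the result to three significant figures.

V_B ≈ 35.0 mV

The second stage (R3 + R4 = 57.57 kΩ) loads node A in parallel with R2.
R2 ‖ (R3+R4) = 28.89 kΩ.
So V_A = 46.1 × 0.8307 = 38.29 mV.
V_B = V_A × 0.9137 = 34.99 mV.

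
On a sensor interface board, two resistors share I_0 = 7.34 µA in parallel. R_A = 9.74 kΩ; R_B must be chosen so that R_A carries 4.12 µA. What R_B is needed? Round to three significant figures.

Two-branch current divider: I_A = I_0 · R_B/(R_A + R_B).
4.12/7.34 = R_B/(R_A + R_B) → R_B = R_A · (0.5613)/(1 − 0.5613) = 9.74 × 1.280 = 12.46 kΩ.

R_B ≈ 12.5 kΩ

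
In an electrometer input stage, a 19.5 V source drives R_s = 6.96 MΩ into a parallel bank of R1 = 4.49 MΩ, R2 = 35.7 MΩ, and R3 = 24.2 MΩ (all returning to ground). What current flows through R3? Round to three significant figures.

Combine the parallel branches: R_p = (1/4.49 + 1/35.7 + 1/24.2)⁻¹ = 3.424 MΩ.
V_A = 19.5 × 3.424/10.38 = 6.430 V.
Branch current I = V_A/R3 = 6.430/24.2 = 0.2657 µA.

I ≈ 0.266 µA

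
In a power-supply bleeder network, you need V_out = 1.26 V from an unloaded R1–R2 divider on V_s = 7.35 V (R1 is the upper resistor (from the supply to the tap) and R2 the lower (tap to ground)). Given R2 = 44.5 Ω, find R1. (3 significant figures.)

The divider ratio is R2/(R1+R2) = 1.26/7.35 = 0.1714.
Rearranging, R1 = R2·(1−k)/k = 44.5 × 4.833 = 215.1 Ω.

R1 ≈ 215 Ω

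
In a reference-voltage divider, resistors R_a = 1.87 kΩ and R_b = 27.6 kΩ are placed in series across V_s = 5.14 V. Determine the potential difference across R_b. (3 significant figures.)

Series total: ΣR = 1.87 + 27.6 = 29.47 kΩ.
Voltage divider: V = V_s · (27.60 / 29.47) = 5.14 × 0.9365 = 4.814 V.

V ≈ 4.81 V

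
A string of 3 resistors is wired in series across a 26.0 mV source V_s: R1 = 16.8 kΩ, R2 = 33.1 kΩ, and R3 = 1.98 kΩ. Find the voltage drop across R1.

V ≈ 8.42 mV

Total series resistance ΣR = 16.8 + 33.1 + 1.98 = 51.88 kΩ.
Voltage divider: V = V_s · (16.80 / 51.88) = 26.0 × 0.3238 = 8.419 mV.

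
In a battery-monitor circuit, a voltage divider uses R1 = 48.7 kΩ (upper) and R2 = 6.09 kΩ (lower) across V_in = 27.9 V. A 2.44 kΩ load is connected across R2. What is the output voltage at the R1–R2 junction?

R2 ‖ R_L = (6.09 × 2.44)/(6.09 + 2.44) = 1.742 kΩ.
Now apply the divider: V_out = 27.9 × 0.03454 = 0.9635 V.
(Unloaded it would be 3.10 V; the load pulls it down.)

V_out ≈ 0.964 V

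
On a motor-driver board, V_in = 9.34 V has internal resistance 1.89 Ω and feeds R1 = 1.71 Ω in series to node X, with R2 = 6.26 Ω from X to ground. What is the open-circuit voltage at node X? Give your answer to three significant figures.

V_th ≈ 5.93 V

R1' = 1.89 + 1.71 = 3.600 Ω (source resistance + R1).
V_th is the unloaded tap voltage: V_in · R2/(R1'+R2) = 9.34 × 0.6349 = 5.930 V.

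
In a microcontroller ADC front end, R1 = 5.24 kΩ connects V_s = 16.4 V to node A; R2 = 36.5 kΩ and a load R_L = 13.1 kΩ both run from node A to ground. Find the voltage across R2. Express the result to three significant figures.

The load sits in parallel with R2, giving an effective lower resistance R2' = R2·R_L/(R2+R_L) = 9.640 kΩ.
Then V_out = V_s · R2'/(R1 + R2') = 16.4 × 9.640/14.88 = 10.62 V.

V_out ≈ 10.6 V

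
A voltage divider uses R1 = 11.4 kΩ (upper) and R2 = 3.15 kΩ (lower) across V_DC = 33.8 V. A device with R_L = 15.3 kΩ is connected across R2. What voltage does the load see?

The load sits in parallel with R2, giving an effective lower resistance R2' = R2·R_L/(R2+R_L) = 2.612 kΩ.
Now apply the divider: V_out = 33.8 × 0.1864 = 6.301 V.

V_out ≈ 6.30 V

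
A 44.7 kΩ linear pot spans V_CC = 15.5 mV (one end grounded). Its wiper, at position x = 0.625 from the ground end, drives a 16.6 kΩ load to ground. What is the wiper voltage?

The pot divides into 16.76 kΩ above the wiper and 27.94 kΩ below.
R_L loads the lower segment: effective lower R = 10.41 kΩ.
Then V_out = V_CC · 10.41/(16.76 + 10.41) = 5.939 mV.

V_out ≈ 5.94 mV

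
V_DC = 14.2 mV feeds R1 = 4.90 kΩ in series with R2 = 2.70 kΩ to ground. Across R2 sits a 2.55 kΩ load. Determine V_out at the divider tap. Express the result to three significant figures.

R2 ‖ R_L = (2.70 × 2.55)/(2.70 + 2.55) = 1.311 kΩ.
Then V_out = V_DC · R2'/(R1 + R2') = 14.2 × 1.311/6.211 = 2.998 mV.
(Unloaded it would be 5.04 mV; the load pulls it down.)

V_out ≈ 3.00 mV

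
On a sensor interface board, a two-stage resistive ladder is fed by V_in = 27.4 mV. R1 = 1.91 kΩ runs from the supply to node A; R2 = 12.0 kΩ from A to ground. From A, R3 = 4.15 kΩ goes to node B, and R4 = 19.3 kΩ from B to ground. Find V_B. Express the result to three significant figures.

Looking into the second stage from A: R3 + R4 = 23.45 kΩ appears in parallel with R2.
Effective lower resistance at A: R2 ‖ 23.45 = 7.938 kΩ.
V_A = 27.4 × 7.938/(1.91 + 7.938) = 22.09 mV.
Then the unloaded second divider: V_B = V_A × R4/(R3+R4) = 22.09 × 0.8230 = 18.18 mV.

V_B ≈ 18.2 mV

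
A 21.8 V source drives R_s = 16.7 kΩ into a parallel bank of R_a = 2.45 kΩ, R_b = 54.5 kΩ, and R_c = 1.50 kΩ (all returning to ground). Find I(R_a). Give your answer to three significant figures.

Combine the parallel branches: R_p = (1/2.45 + 1/54.5 + 1/1.50)⁻¹ = 0.9148 kΩ.
V_A = 21.8 × 0.9148/17.61 = 1.132 V.
Branch current I = V_A/R_a = 1.132/2.45 = 0.4621 mA.

I ≈ 0.462 mA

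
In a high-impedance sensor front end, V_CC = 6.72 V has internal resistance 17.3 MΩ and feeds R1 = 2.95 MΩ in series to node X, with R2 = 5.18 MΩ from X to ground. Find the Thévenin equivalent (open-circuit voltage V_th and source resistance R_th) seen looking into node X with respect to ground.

R1' = 17.3 + 2.95 = 20.25 MΩ (source resistance + R1).
V_th is the unloaded tap voltage: V_CC · R2/(R1'+R2) = 6.72 × 0.2037 = 1.369 V.
Zeroing V_CC shorts the top of R1' to ground, so R_th = R1' ‖ R2 = 4.125 MΩ.

V_th ≈ 1.37 V, R_th ≈ 4.12 MΩ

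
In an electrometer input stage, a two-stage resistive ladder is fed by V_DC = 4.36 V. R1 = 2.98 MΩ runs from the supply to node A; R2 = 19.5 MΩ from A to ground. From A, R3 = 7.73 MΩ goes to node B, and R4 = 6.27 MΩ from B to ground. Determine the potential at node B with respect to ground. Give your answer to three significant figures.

Node A sees R2 in parallel with the series input of stage 2, R3 + R4 = 14.00 MΩ.
R2 ‖ (R3+R4) = 8.149 MΩ.
V_A = 4.36 × 8.149/(2.98 + 8.149) = 3.193 V.
Stage 2 is unloaded, so V_B = V_A · R4/(R3+R4) = 3.193 × 6.27/14.00 = 1.430 V.

V_B ≈ 1.43 V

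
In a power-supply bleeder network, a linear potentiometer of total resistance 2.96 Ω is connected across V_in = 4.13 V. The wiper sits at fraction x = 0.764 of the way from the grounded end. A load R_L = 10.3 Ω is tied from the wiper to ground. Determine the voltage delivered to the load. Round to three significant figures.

V_out ≈ 3.00 V

The pot divides into 0.6986 Ω above the wiper and 2.261 Ω below.
(x·R_p) ‖ R_L = 1.854 Ω.
Loaded-divider output: V_out = 4.13 × 0.7264 = 3.000 V.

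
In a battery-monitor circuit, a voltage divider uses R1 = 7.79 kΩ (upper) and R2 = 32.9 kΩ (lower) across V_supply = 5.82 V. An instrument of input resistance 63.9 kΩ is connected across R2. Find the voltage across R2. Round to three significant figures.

V_out ≈ 4.28 V

First combine the lower leg with the load: R2 ‖ R_L = 21.72 kΩ.
Voltage divider with the loaded lower leg: V_out = 5.82 × 21.72/(7.79 + 21.72) = 5.82 × 0.7360 = 4.284 V.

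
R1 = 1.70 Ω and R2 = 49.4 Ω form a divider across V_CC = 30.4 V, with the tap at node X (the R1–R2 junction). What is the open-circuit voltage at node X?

V_th ≈ 29.4 V

V_th is the unloaded tap voltage: V_CC · R2/(R1+R2) = 30.4 × 0.9667 = 29.39 V.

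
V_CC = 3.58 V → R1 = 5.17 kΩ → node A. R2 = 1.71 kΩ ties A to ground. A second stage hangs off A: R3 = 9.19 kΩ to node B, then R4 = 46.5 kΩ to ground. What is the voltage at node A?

V_A ≈ 0.870 V

Looking into the second stage from A: R3 + R4 = 55.69 kΩ appears in parallel with R2.
Effective lower resistance at A: R2 ‖ 55.69 = 1.659 kΩ.
First divider: V_A = V_CC · 1.659/(5.17 + 1.659) = 0.8697 V.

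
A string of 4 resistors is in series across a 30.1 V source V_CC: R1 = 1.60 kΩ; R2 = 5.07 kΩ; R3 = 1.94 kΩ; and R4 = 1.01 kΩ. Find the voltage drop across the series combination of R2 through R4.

V ≈ 25.1 V

Total series resistance ΣR = 1.60 + 5.07 + 1.94 + 1.01 = 9.620 kΩ.
R_{R2..R4} = 5.07 + 1.94 + 1.01 = 8.020 kΩ.
V = V_CC · R/ΣR = 30.1 × 0.8337 = 25.09 V.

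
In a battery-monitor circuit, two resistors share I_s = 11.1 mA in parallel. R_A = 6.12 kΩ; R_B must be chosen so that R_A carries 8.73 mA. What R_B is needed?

R_B ≈ 22.5 kΩ

The fraction through R_A equals R_B/(R_A+R_B).
8.73/11.1 = R_B/(R_A + R_B) → R_B = R_A · (0.7865)/(1 − 0.7865) = 6.12 × 3.684 = 22.54 kΩ.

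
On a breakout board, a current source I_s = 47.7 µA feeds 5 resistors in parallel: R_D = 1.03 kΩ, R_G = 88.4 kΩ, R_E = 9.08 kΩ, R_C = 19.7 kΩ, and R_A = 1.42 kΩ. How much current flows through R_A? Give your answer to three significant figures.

I ≈ 18.2 µA

Conductances: ΣG = 1/1.03 + 1/88.4 + 1/9.08 + 1/19.7 + 1/1.42 = 1.847 (1/kΩ).
Current divider: I(R_A) = I_s · G_k/ΣG = 47.7 × (0.7042/1.847) = 47.7 × 0.3812 = 18.18 µA.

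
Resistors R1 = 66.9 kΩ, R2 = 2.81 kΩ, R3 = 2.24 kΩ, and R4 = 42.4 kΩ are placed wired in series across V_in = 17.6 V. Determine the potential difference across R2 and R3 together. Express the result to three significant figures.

V ≈ 0.777 V

Series total: ΣR = 66.9 + 2.81 + 2.24 + 42.4 = 114.4 kΩ.
R_{R2..R3} = 2.81 + 2.24 = 5.050 kΩ.
V = V_in · R/ΣR = 17.6 × 0.04416 = 0.7773 V.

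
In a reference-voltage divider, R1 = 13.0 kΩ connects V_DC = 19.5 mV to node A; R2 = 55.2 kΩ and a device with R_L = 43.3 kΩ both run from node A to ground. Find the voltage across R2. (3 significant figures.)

R2 ‖ R_L = (55.2 × 43.3)/(55.2 + 43.3) = 24.27 kΩ.
Then V_out = V_DC · R2'/(R1 + R2') = 19.5 × 24.27/37.27 = 12.70 mV.

V_out ≈ 12.7 mV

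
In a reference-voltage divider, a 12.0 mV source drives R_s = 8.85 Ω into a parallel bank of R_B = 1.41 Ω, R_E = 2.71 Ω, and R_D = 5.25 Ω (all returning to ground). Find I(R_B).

Equivalent of the parallel group: R_p = 0.7882 Ω.
V_A = 12.0 × 0.7882/9.638 = 0.9814 mV.
Branch current I = V_A/R_B = 0.9814/1.41 = 0.6960 mA.

I ≈ 0.696 mA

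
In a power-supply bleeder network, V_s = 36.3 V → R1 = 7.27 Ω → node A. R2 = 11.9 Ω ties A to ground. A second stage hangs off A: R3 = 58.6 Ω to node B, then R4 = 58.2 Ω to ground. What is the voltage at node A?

Looking into the second stage from A: R3 + R4 = 116.8 Ω appears in parallel with R2.
R2 ‖ (R3+R4) = 10.80 Ω.
V_A = 36.3 × 10.80/(7.27 + 10.80) = 21.70 V.

V_A ≈ 21.7 V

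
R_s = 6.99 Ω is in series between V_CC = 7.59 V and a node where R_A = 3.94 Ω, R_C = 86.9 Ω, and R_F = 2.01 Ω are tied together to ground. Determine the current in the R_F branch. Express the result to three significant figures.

Combine the parallel branches: R_p = (1/3.94 + 1/86.9 + 1/2.01)⁻¹ = 1.311 Ω.
V_A by voltage divider: V_A = 7.59 × 1.311/(6.99 + 1.311) = 1.199 V.
I(R_F) = V_A / R_F = 1.199/2.01 = 0.5963 A.
(Check via current divider: I_total = 0.9144 A; share G_k/ΣG = 0.6522 → same result.)

I ≈ 0.596 A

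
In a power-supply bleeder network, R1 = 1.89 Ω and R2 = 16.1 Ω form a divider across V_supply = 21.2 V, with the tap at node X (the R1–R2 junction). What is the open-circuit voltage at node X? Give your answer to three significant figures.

Open-circuit (no load on X): V_th = V_supply · R2/(R1 + R2) = 21.2 × 16.1/(1.890 + 16.1) = 18.97 V.

V_th ≈ 19.0 V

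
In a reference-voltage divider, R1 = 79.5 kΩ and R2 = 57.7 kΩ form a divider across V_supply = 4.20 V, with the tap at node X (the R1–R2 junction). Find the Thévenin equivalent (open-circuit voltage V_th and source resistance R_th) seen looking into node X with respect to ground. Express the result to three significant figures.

Open-circuit (no load on X): V_th = V_supply · R2/(R1 + R2) = 4.20 × 57.7/(79.50 + 57.7) = 1.766 V.
With V_supply suppressed (replaced by a short), R_th = R1 ‖ R2 = (79.50 × 57.7)/(79.50 + 57.7) = 33.43 kΩ.

V_th ≈ 1.77 V, R_th ≈ 33.4 kΩ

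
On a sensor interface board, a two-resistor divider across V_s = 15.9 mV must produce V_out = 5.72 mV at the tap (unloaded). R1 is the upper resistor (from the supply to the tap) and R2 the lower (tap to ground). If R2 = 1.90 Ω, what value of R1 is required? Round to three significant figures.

The divider ratio is R2/(R1+R2) = 5.72/15.9 = 0.3597.
So R1 = R2 · (V_s/V_out − 1) = 1.90 × (15.9/5.72 − 1) = 1.90 × 1.780 = 3.381 Ω.

R1 ≈ 3.38 Ω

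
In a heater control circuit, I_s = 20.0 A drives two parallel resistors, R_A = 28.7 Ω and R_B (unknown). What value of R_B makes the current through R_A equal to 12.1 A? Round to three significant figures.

R_B ≈ 44.0 Ω

The fraction through R_A equals R_B/(R_A+R_B).
12.1/20.0 = R_B/(R_A + R_B) → R_B = R_A · (0.6050)/(1 − 0.6050) = 28.7 × 1.532 = 43.96 Ω.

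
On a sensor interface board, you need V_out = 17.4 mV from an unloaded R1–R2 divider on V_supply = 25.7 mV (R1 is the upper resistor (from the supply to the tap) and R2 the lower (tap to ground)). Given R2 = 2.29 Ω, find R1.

V_out/V_supply = R2/(R1+R2) = 0.6770.
Rearranging, R1 = R2·(1−k)/k = 2.29 × 0.4770 = 1.092 Ω.

R1 ≈ 1.09 Ω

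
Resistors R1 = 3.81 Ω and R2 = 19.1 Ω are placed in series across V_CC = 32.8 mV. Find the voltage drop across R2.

V ≈ 27.3 mV

Total series resistance ΣR = 3.81 + 19.1 = 22.91 Ω.
Voltage divider: V = V_CC · (19.10 / 22.91) = 32.8 × 0.8337 = 27.35 mV.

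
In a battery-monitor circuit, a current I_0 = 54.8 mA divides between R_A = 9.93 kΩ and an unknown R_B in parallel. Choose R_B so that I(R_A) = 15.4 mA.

In a two-way split, I_A/I_0 = R_B/(R_A + R_B).
With f = 0.2810, R_B = R_A · f/(1−f) = 9.93 × 0.3909 = 3.881 kΩ.

R_B ≈ 3.88 kΩ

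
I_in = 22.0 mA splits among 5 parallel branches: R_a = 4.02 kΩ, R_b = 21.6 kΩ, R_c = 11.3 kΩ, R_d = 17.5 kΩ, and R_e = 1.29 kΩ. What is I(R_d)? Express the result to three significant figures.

I ≈ 1.03 mA

ΣG = 1/4.02 + 1/21.6 + 1/11.3 + 1/17.5 + 1/1.29 = 1.216.
Current divider: I(R_d) = I_in · G_k/ΣG = 22.0 × (0.05714/1.216) = 22.0 × 0.04700 = 1.034 mA.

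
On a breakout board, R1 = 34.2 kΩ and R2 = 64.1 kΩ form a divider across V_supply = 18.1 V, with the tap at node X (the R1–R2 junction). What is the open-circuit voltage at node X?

With X open, the divider is unloaded: V_th = 18.1 × 64.1/98.30 = 11.80 V.

V_th ≈ 11.8 V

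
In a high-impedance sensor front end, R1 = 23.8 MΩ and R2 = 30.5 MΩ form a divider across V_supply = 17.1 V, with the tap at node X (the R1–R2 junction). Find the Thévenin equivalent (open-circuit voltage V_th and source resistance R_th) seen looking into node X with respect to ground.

With X open, the divider is unloaded: V_th = 17.1 × 30.5/54.30 = 9.605 V.
Zeroing V_supply shorts the top of R1 to ground, so R_th = R1 ‖ R2 = 13.37 MΩ.

V_th ≈ 9.60 V, R_th ≈ 13.4 MΩ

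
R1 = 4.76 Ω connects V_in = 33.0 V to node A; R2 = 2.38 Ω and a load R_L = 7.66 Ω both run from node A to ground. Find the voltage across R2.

V_out ≈ 9.11 V

First combine the lower leg with the load: R2 ‖ R_L = 1.816 Ω.
Now apply the divider: V_out = 33.0 × 0.2761 = 9.112 V.
(Unloaded it would be 11.0 V; the load pulls it down.)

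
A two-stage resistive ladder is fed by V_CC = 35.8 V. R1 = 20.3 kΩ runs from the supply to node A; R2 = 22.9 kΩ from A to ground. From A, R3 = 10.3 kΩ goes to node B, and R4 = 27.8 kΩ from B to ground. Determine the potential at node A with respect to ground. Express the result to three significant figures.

Node A sees R2 in parallel with the series input of stage 2, R3 + R4 = 38.10 kΩ.
Effective lower resistance at A: R2 ‖ 38.10 = 14.30 kΩ.
First divider: V_A = V_CC · 14.30/(20.3 + 14.30) = 14.80 V.

V_A ≈ 14.8 V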